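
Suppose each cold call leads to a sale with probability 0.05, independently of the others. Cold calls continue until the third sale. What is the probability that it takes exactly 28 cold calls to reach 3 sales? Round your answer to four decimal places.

0.0122

Y = trial on which the third success occurs; negative binomial, r=3, p=0.05.
P(Y=28) = C(27,2) · p^3 · (1−p)^25
= 351 · 0.000125 · 0.27739 = 0.012170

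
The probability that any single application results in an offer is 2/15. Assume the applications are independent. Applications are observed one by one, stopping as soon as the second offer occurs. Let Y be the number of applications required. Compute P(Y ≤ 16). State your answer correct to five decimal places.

Finishing within 16 applications ⇔ at least 2 successes in the first 16. With X ~ Binomial(16, 0.133333), P(Y ≤ 16) = 1 − P(X ≤ 1).
  k=0: C(16,0)·0.133333^0·0.866667^16 = 0.1013056
  k=1: C(16,1)·0.133333^1·0.866667^15 = 0.2493677
1 − 0.3506733 = 0.6493267

0.64933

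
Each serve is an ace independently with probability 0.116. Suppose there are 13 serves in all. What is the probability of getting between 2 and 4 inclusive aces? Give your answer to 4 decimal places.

X ~ Binomial(13, 0.116); P(2 ≤ X ≤ 4) = Σ C(13,k) p^k (1−p)^(13−k) over k:
  k=2: C(13,2)·0.116^2·0.884^11 = 0.270387
  k=3: C(13,3)·0.116^3·0.884^10 = 0.130096
  k=4: C(13,4)·0.116^4·0.884^9 = 0.042678
Total = 0.443161

0.4432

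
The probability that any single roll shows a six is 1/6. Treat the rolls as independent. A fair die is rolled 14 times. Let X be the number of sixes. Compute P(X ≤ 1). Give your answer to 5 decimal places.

0.29597

X ~ Binomial(14, 0.166667); P(X ≤ 1) = Σ C(14,k) p^k (1−p)^(14−k) over k:
  k=0: C(14,0)·0.166667^0·0.833333^14 = 0.0778866
  k=1: C(14,1)·0.166667^1·0.833333^13 = 0.2180824
Total = 0.2959690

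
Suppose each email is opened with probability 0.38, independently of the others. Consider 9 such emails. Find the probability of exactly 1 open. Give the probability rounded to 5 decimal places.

X ~ Binomial(n=9, p=0.38).
P(X=1) = C(9,1) · p^1 · (1−p)^8
= 9 · 0.38 · 0.021834 = 0.0746723

0.07467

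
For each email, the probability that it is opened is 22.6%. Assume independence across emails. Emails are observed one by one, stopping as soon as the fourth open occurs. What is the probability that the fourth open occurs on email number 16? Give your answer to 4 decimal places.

0.0549

Y = trial on which the fourth success occurs; negative binomial, r=4, p=0.226.
P(Y=16) = C(15,3) · p^4 · (1−p)^12
= 455 · 0.0026088 · 0.046227 = 0.054870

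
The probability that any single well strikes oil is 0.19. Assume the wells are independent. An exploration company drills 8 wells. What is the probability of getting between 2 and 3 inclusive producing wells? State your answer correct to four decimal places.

0.4194

X ~ Binomial(8, 0.19); P(2 ≤ X ≤ 3) = Σ C(8,k) p^k (1−p)^(8−k) over k:
  k=2: C(8,2)·0.19^2·0.81^6 = 0.285480
  k=3: C(8,3)·0.19^3·0.81^5 = 0.133929
Total = 0.419409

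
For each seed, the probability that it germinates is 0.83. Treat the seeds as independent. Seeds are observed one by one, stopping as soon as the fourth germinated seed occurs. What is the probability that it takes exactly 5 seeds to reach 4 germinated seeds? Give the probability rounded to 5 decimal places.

Y = trial on which the fourth success occurs; negative binomial, r=4, p=0.83.
P(Y=5) = C(4,3) · p^4 · (1−p)^1
= 4 · 0.47458 · 0.17 = 0.3227166

0.32272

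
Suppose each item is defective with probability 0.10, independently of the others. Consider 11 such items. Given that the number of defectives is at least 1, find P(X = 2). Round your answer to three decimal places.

0.311

X ~ Binomial(11, 0.10). Want P(X=2 | X≥1) = P(X=2) / P(X≥1).
P(X=2) = C(11,2)·0.10^2·0.90^9 = 0.21308
P(X≥1) = 1 − 0.31381 = 0.68619
Ratio = 0.21308 / 0.68619 = 0.31053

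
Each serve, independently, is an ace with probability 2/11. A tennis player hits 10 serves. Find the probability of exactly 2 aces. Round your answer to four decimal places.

0.2987

X ~ Binomial(n=10, p=0.181818).
P(X=2) = C(10,2) · p^2 · (1−p)^8
= 45 · 0.033058 · 0.20082 = 0.298735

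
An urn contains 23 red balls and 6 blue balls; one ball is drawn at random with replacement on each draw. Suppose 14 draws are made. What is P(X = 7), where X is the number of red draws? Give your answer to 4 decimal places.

0.0110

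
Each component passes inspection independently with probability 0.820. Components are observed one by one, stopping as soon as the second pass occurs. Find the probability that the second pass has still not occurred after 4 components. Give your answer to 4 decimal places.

Needing more than 4 components ⇔ fewer than 2 successes in the first 4. With X ~ Binomial(4, 0.82), P(Y > 4) = P(X ≤ 1).
  k=0: C(4,0)·0.82^0·0.18^4 = 0.001050
  k=1: C(4,1)·0.82^1·0.18^3 = 0.019129
P(X ≤ 1) = 0.020179

0.0202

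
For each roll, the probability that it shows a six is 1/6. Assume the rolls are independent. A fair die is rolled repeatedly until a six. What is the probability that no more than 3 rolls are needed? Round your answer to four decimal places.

0.4213

Y = number of rolls to the first success; geometric, p = 0.166667.
P(Y ≤ 3) = 1 − (1−p)^3 = 1 − 0.578704 = 0.421296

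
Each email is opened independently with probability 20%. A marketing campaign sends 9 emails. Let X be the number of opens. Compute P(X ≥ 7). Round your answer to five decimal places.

X ~ Binomial(9, 0.20); P(X ≥ 7) = Σ C(9,k) p^k (1−p)^(9−k) over k:
  k=7: C(9,7)·0.20^7·0.80^2 = 0.0002949
  k=8: C(9,8)·0.20^8·0.80^1 = 0.0000184
  k=9: C(9,9)·0.20^9·0.80^0 = 0.0000005
Total = 0.0003139

0.00031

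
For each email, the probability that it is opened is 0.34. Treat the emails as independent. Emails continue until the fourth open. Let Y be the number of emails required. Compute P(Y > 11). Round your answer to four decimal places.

0.4536

Needing more than 11 emails ⇔ fewer than 4 successes in the first 11. With X ~ Binomial(11, 0.34), P(Y > 11) = P(X ≤ 3).
  k=0: C(11,0)·0.34^0·0.66^11 = 0.010351
  k=1: C(11,1)·0.34^1·0.66^10 = 0.058656
  k=2: C(11,2)·0.34^2·0.66^9 = 0.151083
  k=3: C(11,3)·0.34^3·0.66^8 = 0.233492
P(X ≤ 3) = 0.453582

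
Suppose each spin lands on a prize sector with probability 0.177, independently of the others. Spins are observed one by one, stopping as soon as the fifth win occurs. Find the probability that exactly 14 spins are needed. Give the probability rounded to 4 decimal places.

0.0215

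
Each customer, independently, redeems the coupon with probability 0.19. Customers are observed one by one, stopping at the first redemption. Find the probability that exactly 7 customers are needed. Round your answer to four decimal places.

Geometric (trials to first success), p = 0.19.
P(Y = 7) = (1−p)^6 · p = 0.28243 · 0.19 = 0.053662

0.0537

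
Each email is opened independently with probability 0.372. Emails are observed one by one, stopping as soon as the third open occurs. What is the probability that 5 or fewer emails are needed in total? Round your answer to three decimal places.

0.270

Finishing within 5 emails ⇔ at least 3 successes in the first 5. With X ~ Binomial(5, 0.372), P(Y ≤ 5) = 1 − P(X ≤ 2).
  k=0: C(5,0)·0.372^0·0.628^5 = 0.09768
  k=1: C(5,1)·0.372^1·0.628^4 = 0.28930
  k=2: C(5,2)·0.372^2·0.628^3 = 0.34274
1 − 0.72972 = 0.27028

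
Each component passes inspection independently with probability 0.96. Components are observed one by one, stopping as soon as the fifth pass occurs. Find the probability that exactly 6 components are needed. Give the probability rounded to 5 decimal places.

Y = trial on which the fifth success occurs; negative binomial, r=5, p=0.96.
P(Y=6) = C(5,4) · p^5 · (1−p)^1
= 5 · 0.81537 · 0.04 = 0.1630745

0.16307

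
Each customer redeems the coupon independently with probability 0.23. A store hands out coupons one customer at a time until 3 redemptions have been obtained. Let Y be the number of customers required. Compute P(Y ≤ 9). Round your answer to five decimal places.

0.34342

Finishing within 9 customers ⇔ at least 3 successes in the first 9. With X ~ Binomial(9, 0.23), P(Y ≤ 9) = 1 − P(X ≤ 2).
  k=0: C(9,0)·0.23^0·0.77^9 = 0.0951517
  k=1: C(9,1)·0.23^1·0.77^8 = 0.2557974
  k=2: C(9,2)·0.23^2·0.77^7 = 0.3056281
1 − 0.6565772 = 0.3434228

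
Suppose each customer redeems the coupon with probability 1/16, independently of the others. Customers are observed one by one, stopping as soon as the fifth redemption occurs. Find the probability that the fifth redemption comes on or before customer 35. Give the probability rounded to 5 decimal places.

Finishing within 35 customers ⇔ at least 5 successes in the first 35. With X ~ Binomial(35, 0.0625), P(Y ≤ 35) = 1 − P(X ≤ 4).
  k=0: C(35,0)·0.0625^0·0.9375^35 = 0.1044707
  k=1: C(35,1)·0.0625^1·0.9375^34 = 0.2437651
  k=2: C(35,2)·0.0625^2·0.9375^33 = 0.2762671
  k=3: C(35,3)·0.0625^3·0.9375^32 = 0.2025959
  k=4: C(35,4)·0.0625^4·0.9375^31 = 0.1080511
1 − 0.9351498 = 0.0648502

0.06485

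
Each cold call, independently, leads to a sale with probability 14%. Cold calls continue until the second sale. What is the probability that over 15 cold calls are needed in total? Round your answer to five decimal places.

0.35832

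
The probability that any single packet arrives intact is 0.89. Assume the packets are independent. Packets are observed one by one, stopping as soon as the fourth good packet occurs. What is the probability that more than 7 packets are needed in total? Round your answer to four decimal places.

Needing more than 7 packets ⇔ fewer than 4 successes in the first 7. With X ~ Binomial(7, 0.89), P(Y > 7) = P(X ≤ 3).
  k=0: C(7,0)·0.89^0·0.11^7 = 0.000000
  k=1: C(7,1)·0.89^1·0.11^6 = 0.000011
  k=2: C(7,2)·0.89^2·0.11^5 = 0.000268
  k=3: C(7,3)·0.89^3·0.11^4 = 0.003613
P(X ≤ 3) = 0.003892

0.0039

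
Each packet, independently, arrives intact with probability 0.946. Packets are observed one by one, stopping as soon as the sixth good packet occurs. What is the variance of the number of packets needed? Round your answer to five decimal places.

0.36205

Y = total packets until the sixth success; negative binomial with r=6, p=0.946.
Var(Y) = r(1−p)/p² = 6·0.054 / 0.946² = 0.3620452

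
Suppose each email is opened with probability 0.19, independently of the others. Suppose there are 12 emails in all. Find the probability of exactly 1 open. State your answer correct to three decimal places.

0.225

X ~ Binomial(n=12, p=0.19).
P(X=1) = C(12,1) · p^1 · (1−p)^11
= 12 · 0.19 · 0.098477 = 0.22453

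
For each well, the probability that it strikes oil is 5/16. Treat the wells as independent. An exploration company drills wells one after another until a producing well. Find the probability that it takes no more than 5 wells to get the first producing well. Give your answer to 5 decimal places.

0.84641

Y = number of wells to the first success; geometric, p = 0.3125.
P(Y ≤ 5) = 1 − (1−p)^5 = 1 − 0.1535902 = 0.8464098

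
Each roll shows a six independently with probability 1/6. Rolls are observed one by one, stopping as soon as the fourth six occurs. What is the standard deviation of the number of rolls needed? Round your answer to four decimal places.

10.9545

Y = total rolls until the fourth success; negative binomial with r=4, p=0.166667.
SD(Y) = √[r(1−p)/p²] = √(120.000000) = 10.954451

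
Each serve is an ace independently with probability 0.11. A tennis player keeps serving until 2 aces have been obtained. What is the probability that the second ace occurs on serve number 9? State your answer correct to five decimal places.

0.04282

Y = trial on which the second success occurs; negative binomial, r=2, p=0.11.
P(Y=9) = C(8,1) · p^2 · (1−p)^7
= 8 · 0.0121 · 0.44231 = 0.0428159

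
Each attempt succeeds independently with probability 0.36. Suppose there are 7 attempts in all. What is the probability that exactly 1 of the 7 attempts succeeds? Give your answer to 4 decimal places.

0.1732

X ~ Binomial(n=7, p=0.36).
P(X=1) = C(7,1) · p^1 · (1−p)^6
= 7 · 0.36 · 0.068719 = 0.173173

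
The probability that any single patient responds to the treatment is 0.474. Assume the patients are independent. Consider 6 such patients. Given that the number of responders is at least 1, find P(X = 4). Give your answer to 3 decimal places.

0.214

X ~ Binomial(6, 0.474). Want P(X=4 | X≥1) = P(X=4) / P(X≥1).
P(X=4) = C(6,4)·0.474^4·0.526^2 = 0.20950
P(X≥1) = 1 − 0.02118 = 0.97882
Ratio = 0.20950 / 0.97882 = 0.21403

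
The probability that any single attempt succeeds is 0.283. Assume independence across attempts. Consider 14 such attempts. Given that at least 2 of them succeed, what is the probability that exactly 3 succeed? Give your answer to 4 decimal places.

X ~ Binomial(14, 0.283). Want P(X=3 | X≥2) = P(X=3) / P(X≥2).
P(X=3) = C(14,3)·0.283^3·0.717^11 = 0.212408
P(X≥2) = 1 − 0.009490 − 0.052440 = 0.938070
Ratio = 0.212408 / 0.938070 = 0.226431

0.2264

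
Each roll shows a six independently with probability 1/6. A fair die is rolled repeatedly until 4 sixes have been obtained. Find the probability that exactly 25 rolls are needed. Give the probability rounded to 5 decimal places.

0.03395

Y = trial on which the fourth success occurs; negative binomial, r=4, p=0.166667.
P(Y=25) = C(24,3) · p^4 · (1−p)^21
= 2024 · 0.0007716 · 0.021737 = 0.0339468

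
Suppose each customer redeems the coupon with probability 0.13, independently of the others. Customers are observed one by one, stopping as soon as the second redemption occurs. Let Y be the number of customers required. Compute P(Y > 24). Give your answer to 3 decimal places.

0.162

Needing more than 24 customers ⇔ fewer than 2 successes in the first 24. With X ~ Binomial(24, 0.13), P(Y > 24) = P(X ≤ 1).
  k=0: C(24,0)·0.13^0·0.87^24 = 0.03536
  k=1: C(24,1)·0.13^1·0.87^23 = 0.12679
P(X ≤ 1) = 0.16215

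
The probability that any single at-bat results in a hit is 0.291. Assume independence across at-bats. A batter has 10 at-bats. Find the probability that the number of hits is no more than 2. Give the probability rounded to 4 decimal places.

0.4071

X ~ Binomial(10, 0.291); P(X ≤ 2) = Σ C(10,k) p^k (1−p)^(10−k) over k:
  k=0: C(10,0)·0.291^0·0.709^10 = 0.032097
  k=1: C(10,1)·0.291^1·0.709^9 = 0.131737
  k=2: C(10,2)·0.291^2·0.709^8 = 0.243315
Total = 0.407149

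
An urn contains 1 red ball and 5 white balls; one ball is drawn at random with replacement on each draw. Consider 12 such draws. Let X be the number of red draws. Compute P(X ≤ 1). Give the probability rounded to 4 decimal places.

0.3813

X ~ Binomial(12, 0.166667); P(X ≤ 1) = Σ C(12,k) p^k (1−p)^(12−k) over k:
  k=0: C(12,0)·0.166667^0·0.833333^12 = 0.112157
  k=1: C(12,1)·0.166667^1·0.833333^11 = 0.269176
Total = 0.381333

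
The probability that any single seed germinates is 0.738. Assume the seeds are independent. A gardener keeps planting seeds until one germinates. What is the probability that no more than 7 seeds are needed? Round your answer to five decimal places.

0.99992

Y = number of seeds to the first success; geometric, p = 0.738.
P(Y ≤ 7) = 1 − (1−p)^7 = 1 − 0.0000847 = 0.9999153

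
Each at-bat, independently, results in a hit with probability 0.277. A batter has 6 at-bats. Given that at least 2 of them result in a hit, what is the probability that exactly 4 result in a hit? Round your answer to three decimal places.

X ~ Binomial(6, 0.277). Want P(X=4 | X≥2) = P(X=4) / P(X≥2).
P(X=4) = C(6,4)·0.277^4·0.723^2 = 0.04616
P(X≥2) = 1 − 0.14283 − 0.32834 = 0.52883
Ratio = 0.04616 / 0.52883 = 0.08729

0.087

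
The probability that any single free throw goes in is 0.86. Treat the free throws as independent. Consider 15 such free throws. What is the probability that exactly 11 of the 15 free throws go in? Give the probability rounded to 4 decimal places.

0.0998

X ~ Binomial(n=15, p=0.86).
P(X=11) = C(15,11) · p^11 · (1−p)^4
= 1365 · 0.19032 · 0.00038416 = 0.099799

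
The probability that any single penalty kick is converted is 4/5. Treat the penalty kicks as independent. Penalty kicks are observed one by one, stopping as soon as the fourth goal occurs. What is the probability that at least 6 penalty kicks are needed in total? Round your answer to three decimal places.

Needing more than 5 penalty kicks ⇔ fewer than 4 successes in the first 5. With X ~ Binomial(5, 0.80), P(Y > 5) = P(X ≤ 3).
  k=0: C(5,0)·0.80^0·0.20^5 = 0.00032
  k=1: C(5,1)·0.80^1·0.20^4 = 0.00640
  k=2: C(5,2)·0.80^2·0.20^3 = 0.05120
  k=3: C(5,3)·0.80^3·0.20^2 = 0.20480
P(X ≤ 3) = 0.26272

0.263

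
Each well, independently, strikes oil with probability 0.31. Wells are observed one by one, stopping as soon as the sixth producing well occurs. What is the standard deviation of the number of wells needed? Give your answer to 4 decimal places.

6.5635

Y = total wells until the sixth success; negative binomial with r=6, p=0.31.
SD(Y) = √[r(1−p)/p²] = √(43.080125) = 6.563545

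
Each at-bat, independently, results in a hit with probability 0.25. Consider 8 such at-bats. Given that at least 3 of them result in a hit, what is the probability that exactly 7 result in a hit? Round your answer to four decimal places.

X ~ Binomial(8, 0.25). Want P(X=7 | X≥3) = P(X=7) / P(X≥3).
P(X=7) = C(8,7)·0.25^7·0.75^1 = 0.000366
P(X≥3) = 1 − 0.100113 − 0.266968 − 0.311462 = 0.321457
Ratio = 0.000366 / 0.321457 = 0.001139

0.0011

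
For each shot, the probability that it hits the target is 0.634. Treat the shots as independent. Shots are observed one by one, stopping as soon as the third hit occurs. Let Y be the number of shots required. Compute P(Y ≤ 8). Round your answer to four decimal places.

Finishing within 8 shots ⇔ at least 3 successes in the first 8. With X ~ Binomial(8, 0.634), P(Y ≤ 8) = 1 − P(X ≤ 2).
  k=0: C(8,0)·0.634^0·0.366^8 = 0.000322
  k=1: C(8,1)·0.634^1·0.366^7 = 0.004462
  k=2: C(8,2)·0.634^2·0.366^6 = 0.027053
1 − 0.031838 = 0.968162

0.9682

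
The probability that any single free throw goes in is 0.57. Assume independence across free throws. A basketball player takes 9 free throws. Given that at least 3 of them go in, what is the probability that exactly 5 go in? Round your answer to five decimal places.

X ~ Binomial(9, 0.57). Want P(X=5 | X≥3) = P(X=5) / P(X≥3).
P(X=5) = C(9,5)·0.57^5·0.43^4 = 0.2591902
P(X≥3) = 1 − 0.0005026 − 0.0059960 − 0.0317930 = 0.9617084
Ratio = 0.2591902 / 0.9617084 = 0.2695102

0.26951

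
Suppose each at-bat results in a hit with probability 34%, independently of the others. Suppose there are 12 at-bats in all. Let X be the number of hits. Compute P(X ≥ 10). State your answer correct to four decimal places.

0.0007

X ~ Binomial(12, 0.34); P(X ≥ 10) = Σ C(12,k) p^k (1−p)^(12−k) over k:
  k=10: C(12,10)·0.34^10·0.66^2 = 0.000594
  k=11: C(12,11)·0.34^11·0.66^1 = 0.000056
  k=12: C(12,12)·0.34^12·0.66^0 = 0.000002
Total = 0.000651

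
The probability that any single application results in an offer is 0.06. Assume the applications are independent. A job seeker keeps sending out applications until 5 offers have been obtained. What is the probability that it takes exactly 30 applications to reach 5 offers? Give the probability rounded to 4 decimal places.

Y = trial on which the fifth success occurs; negative binomial, r=5, p=0.06.
P(Y=30) = C(29,4) · p^5 · (1−p)^25
= 23751 · 7.776e-07 · 0.21291 = 0.003932

0.0039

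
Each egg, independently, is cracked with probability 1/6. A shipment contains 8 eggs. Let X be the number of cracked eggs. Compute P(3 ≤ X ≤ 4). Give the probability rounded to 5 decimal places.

X ~ Binomial(8, 0.166667); P(3 ≤ X ≤ 4) = Σ C(8,k) p^k (1−p)^(8−k) over k:
  k=3: C(8,3)·0.166667^3·0.833333^5 = 0.1041905
  k=4: C(8,4)·0.166667^4·0.833333^4 = 0.0260476
Total = 0.1302381

0.13024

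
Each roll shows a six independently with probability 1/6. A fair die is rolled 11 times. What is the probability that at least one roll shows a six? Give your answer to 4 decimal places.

0.8654

P(at least one) = 1 − P(none) = 1 − (1 − 0.166667)^11
= 1 − 0.134588 = 0.865412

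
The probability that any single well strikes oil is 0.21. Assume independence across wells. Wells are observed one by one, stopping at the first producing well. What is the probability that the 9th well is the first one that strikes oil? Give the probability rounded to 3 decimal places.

Geometric (trials to first success), p = 0.21.
P(Y = 9) = (1−p)^8 · p = 0.15171 · 0.21 = 0.03186

0.032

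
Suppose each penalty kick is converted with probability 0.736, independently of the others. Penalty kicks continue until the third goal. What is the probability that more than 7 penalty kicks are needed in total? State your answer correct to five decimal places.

0.01642

Needing more than 7 penalty kicks ⇔ fewer than 3 successes in the first 7. With X ~ Binomial(7, 0.736), P(Y > 7) = P(X ≤ 2).
  k=0: C(7,0)·0.736^0·0.264^7 = 0.0000894
  k=1: C(7,1)·0.736^1·0.264^6 = 0.0017442
  k=2: C(7,2)·0.736^2·0.264^5 = 0.0145880
P(X ≤ 2) = 0.0164215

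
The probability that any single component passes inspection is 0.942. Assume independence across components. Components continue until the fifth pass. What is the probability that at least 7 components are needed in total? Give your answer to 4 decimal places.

0.0431

Needing more than 6 components ⇔ fewer than 5 successes in the first 6. With X ~ Binomial(6, 0.942), P(Y > 6) = P(X ≤ 4).
  k=0: C(6,0)·0.942^0·0.058^6 = 0.000000
  k=1: C(6,1)·0.942^1·0.058^5 = 0.000004
  k=2: C(6,2)·0.942^2·0.058^4 = 0.000151
  k=3: C(6,3)·0.942^3·0.058^3 = 0.003262
  k=4: C(6,4)·0.942^4·0.058^2 = 0.039733
P(X ≤ 4) = 0.043149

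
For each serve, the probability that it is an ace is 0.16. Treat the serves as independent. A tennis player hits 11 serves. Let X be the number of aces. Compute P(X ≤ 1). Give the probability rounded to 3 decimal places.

0.455

X ~ Binomial(11, 0.16); P(X ≤ 1) = Σ C(11,k) p^k (1−p)^(11−k) over k:
  k=0: C(11,0)·0.16^0·0.84^11 = 0.14692
  k=1: C(11,1)·0.16^1·0.84^10 = 0.30783
Total = 0.45474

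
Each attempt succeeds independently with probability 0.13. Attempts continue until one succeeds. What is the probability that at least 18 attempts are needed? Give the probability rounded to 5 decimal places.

Y = number of attempts to the first success; geometric, p = 0.13.
P(Y > 17) = P(first 17 all fail) = (1−p)^17 = 0.0937189

0.09372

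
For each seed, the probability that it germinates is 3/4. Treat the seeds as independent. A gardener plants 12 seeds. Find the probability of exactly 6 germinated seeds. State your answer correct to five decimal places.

X ~ Binomial(n=12, p=0.75).
P(X=6) = C(12,6) · p^6 · (1−p)^6
= 924 · 0.17798 · 0.00024414 = 0.0401495

0.04015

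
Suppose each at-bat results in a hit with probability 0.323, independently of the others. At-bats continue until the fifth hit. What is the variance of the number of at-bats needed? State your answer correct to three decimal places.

32.445

Y = total at-bats until the fifth success; negative binomial with r=5, p=0.323.
Var(Y) = r(1−p)/p² = 5·0.677 / 0.323² = 32.44544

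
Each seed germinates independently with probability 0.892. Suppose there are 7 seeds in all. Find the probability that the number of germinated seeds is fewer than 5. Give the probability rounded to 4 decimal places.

0.0315

X ~ Binomial(7, 0.892); P(X ≤ 4) = Σ C(7,k) p^k (1−p)^(7−k) over k:
  k=0: C(7,0)·0.892^0·0.108^7 = 0.000000
  k=1: C(7,1)·0.892^1·0.108^6 = 0.000010
  k=2: C(7,2)·0.892^2·0.108^5 = 0.000246
  k=3: C(7,3)·0.892^3·0.108^4 = 0.003380
  k=4: C(7,4)·0.892^4·0.108^3 = 0.027912
Total = 0.031548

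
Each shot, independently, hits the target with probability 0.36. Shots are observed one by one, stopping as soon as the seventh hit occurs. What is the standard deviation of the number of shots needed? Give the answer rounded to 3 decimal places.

5.879

Y = total shots until the seventh success; negative binomial with r=7, p=0.36.
SD(Y) = √[r(1−p)/p²] = √(34.56790) = 5.87945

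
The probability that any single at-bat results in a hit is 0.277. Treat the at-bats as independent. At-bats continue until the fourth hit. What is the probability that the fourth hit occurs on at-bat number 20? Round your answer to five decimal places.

0.03180

Y = trial on which the fourth success occurs; negative binomial, r=4, p=0.277.
P(Y=20) = C(19,3) · p^4 · (1−p)^16
= 969 · 0.0058873 · 0.0055746 = 0.0318021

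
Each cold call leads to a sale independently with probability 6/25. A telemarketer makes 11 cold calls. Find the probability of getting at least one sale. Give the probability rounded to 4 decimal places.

P(at least one) = 1 − P(none) = 1 − (1 − 0.24)^11
= 1 − 0.048860 = 0.951140

0.9511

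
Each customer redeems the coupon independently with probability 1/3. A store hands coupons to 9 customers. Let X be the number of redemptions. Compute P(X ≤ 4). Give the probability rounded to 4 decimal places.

X ~ Binomial(9, 0.333333); P(X ≤ 4) = Σ C(9,k) p^k (1−p)^(9−k) over k:
  k=0: C(9,0)·0.333333^0·0.666667^9 = 0.026012
  k=1: C(9,1)·0.333333^1·0.666667^8 = 0.117055
  k=2: C(9,2)·0.333333^2·0.666667^7 = 0.234111
  k=3: C(9,3)·0.333333^3·0.666667^6 = 0.273129
  k=4: C(9,4)·0.333333^4·0.666667^5 = 0.204847
Total = 0.855154

0.8552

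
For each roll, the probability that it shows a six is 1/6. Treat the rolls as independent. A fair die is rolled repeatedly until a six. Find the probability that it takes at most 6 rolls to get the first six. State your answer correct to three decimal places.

0.665

Y = number of rolls to the first success; geometric, p = 0.166667.
P(Y ≤ 6) = 1 − (1−p)^6 = 1 − 0.33490 = 0.66510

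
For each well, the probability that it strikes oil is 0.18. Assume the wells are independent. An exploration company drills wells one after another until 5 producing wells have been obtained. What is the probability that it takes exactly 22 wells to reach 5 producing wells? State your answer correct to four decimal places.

0.0387

Y = trial on which the fifth success occurs; negative binomial, r=5, p=0.18.
P(Y=22) = C(21,4) · p^5 · (1−p)^17
= 5985 · 0.00018896 · 0.034264 = 0.038749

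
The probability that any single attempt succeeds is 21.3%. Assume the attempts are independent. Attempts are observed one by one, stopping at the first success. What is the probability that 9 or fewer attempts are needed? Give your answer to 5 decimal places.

Y = number of attempts to the first success; geometric, p = 0.213.
P(Y ≤ 9) = 1 − (1−p)^9 = 1 − 0.1158171 = 0.8841829

0.88418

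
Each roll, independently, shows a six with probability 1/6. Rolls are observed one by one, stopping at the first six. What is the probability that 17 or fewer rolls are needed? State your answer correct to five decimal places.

0.95493

Y = number of rolls to the first success; geometric, p = 0.166667.
P(Y ≤ 17) = 1 − (1−p)^17 = 1 − 0.0450732 = 0.9549268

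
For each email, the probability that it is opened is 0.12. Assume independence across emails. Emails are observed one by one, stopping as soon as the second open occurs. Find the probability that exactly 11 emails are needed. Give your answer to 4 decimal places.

0.0456

Y = trial on which the second success occurs; negative binomial, r=2, p=0.12.
P(Y=11) = C(10,1) · p^2 · (1−p)^9
= 10 · 0.0144 · 0.31648 = 0.045573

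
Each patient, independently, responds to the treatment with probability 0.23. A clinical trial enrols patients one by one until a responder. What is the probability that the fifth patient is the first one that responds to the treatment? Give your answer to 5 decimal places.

Geometric (trials to first success), p = 0.23.
P(Y = 5) = (1−p)^4 · p = 0.35153 · 0.23 = 0.0808520

0.08085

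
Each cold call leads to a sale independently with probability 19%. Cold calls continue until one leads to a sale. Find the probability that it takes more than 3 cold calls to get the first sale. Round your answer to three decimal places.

0.531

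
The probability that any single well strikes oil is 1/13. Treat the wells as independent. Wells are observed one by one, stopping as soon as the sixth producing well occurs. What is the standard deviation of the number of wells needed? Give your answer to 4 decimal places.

30.5941

Y = total wells until the sixth success; negative binomial with r=6, p=0.076923.
SD(Y) = √[r(1−p)/p²] = √(936.000000) = 30.594117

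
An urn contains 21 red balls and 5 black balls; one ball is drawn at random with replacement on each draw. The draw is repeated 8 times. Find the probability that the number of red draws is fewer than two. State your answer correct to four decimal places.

0.0001

X ~ Binomial(8, 0.807692); P(X ≤ 1) = Σ C(8,k) p^k (1−p)^(8−k) over k:
  k=0: C(8,0)·0.807692^0·0.192308^8 = 0.000002
  k=1: C(8,1)·0.807692^1·0.192308^7 = 0.000063
Total = 0.000065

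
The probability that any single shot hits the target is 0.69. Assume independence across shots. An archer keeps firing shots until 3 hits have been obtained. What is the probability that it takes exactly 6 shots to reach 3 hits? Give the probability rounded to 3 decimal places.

0.098

Y = trial on which the third success occurs; negative binomial, r=3, p=0.69.
P(Y=6) = C(5,2) · p^3 · (1−p)^3
= 10 · 0.32851 · 0.029791 = 0.09787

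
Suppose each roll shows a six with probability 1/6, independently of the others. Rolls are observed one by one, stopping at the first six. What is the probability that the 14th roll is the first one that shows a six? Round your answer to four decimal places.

Geometric (trials to first success), p = 0.166667.
P(Y = 14) = (1−p)^13 · p = 0.093464 · 0.166667 = 0.015577

0.0156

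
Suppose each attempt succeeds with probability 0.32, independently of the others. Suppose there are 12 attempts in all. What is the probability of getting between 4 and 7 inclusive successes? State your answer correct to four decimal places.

0.5536

X ~ Binomial(12, 0.32); P(4 ≤ X ≤ 7) = Σ C(12,k) p^k (1−p)^(12−k) over k:
  k=4: C(12,4)·0.32^4·0.68^8 = 0.237288
  k=5: C(12,5)·0.32^5·0.68^7 = 0.178664
  k=6: C(12,6)·0.32^6·0.68^6 = 0.098090
  k=7: C(12,7)·0.32^7·0.68^5 = 0.039566
Total = 0.553608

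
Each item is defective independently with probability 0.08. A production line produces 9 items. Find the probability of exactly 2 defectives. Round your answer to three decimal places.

0.129

X ~ Binomial(n=9, p=0.08).
P(X=2) = C(9,2) · p^2 · (1−p)^7
= 36 · 0.0064 · 0.55785 = 0.12853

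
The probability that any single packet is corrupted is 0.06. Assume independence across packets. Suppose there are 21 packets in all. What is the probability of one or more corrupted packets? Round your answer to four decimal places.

0.7273

P(at least one) = 1 − P(none) = 1 − (1 − 0.06)^21
= 1 − 0.272700 = 0.727300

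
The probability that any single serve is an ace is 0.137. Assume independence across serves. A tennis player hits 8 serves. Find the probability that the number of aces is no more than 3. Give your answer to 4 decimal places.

X ~ Binomial(8, 0.137); P(X ≤ 3) = Σ C(8,k) p^k (1−p)^(8−k) over k:
  k=0: C(8,0)·0.137^0·0.863^8 = 0.307671
  k=1: C(8,1)·0.137^1·0.863^7 = 0.390738
  k=2: C(8,2)·0.137^2·0.863^6 = 0.217102
  k=3: C(8,3)·0.137^3·0.863^5 = 0.068929
Total = 0.984441

0.9844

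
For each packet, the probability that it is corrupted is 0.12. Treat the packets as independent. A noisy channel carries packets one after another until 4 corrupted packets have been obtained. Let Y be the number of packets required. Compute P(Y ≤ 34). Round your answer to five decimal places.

Finishing within 34 packets ⇔ at least 4 successes in the first 34. With X ~ Binomial(34, 0.12), P(Y ≤ 34) = 1 − P(X ≤ 3).
  k=0: C(34,0)·0.12^0·0.88^34 = 0.0129542
  k=1: C(34,1)·0.12^1·0.88^33 = 0.0600604
  k=2: C(34,2)·0.12^2·0.88^32 = 0.1351359
  k=3: C(34,3)·0.12^3·0.88^31 = 0.1965614
1 − 0.4047119 = 0.5952881

0.59529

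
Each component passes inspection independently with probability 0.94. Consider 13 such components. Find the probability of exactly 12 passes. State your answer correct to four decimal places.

X ~ Binomial(n=13, p=0.94).
P(X=12) = C(13,12) · p^12 · (1−p)^1
= 13 · 0.47592 · 0.06 = 0.371218

0.3712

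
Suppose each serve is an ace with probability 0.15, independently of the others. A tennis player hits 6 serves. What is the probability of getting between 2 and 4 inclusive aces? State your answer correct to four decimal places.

X ~ Binomial(6, 0.15); P(2 ≤ X ≤ 4) = Σ C(6,k) p^k (1−p)^(6−k) over k:
  k=2: C(6,2)·0.15^2·0.85^4 = 0.176177
  k=3: C(6,3)·0.15^3·0.85^3 = 0.041453
  k=4: C(6,4)·0.15^4·0.85^2 = 0.005486
Total = 0.223117

0.2231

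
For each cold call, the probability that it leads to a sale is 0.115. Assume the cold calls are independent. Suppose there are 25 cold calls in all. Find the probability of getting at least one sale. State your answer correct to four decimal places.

P(at least one) = 1 − P(none) = 1 − (1 − 0.115)^25
= 1 − 0.047161 = 0.952839

0.9528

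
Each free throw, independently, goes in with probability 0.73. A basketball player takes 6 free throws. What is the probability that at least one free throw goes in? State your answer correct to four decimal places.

0.9996

P(at least one) = 1 − P(none) = 1 − (1 − 0.73)^6
= 1 − 0.000387 = 0.999613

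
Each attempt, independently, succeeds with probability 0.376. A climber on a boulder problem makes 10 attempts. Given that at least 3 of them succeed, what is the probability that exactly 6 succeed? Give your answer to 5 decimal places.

0.11376

X ~ Binomial(10, 0.376). Want P(X=6 | X≥3) = P(X=6) / P(X≥3).
P(X=6) = C(10,6)·0.376^6·0.624^4 = 0.0899673
P(X≥3) = 1 − 0.0089505 − 0.0539323 − 0.1462396 = 0.7908776
Ratio = 0.0899673 / 0.7908776 = 0.1137563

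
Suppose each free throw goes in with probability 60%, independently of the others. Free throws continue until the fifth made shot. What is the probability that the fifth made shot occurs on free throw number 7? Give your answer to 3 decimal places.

Y = trial on which the fifth success occurs; negative binomial, r=5, p=0.60.
P(Y=7) = C(6,4) · p^5 · (1−p)^2
= 15 · 0.07776 · 0.16 = 0.18662

0.187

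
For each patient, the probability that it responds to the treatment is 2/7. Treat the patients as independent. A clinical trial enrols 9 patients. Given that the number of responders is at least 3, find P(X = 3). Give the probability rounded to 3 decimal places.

X ~ Binomial(9, 0.285714). Want P(X=3 | X≥3) = P(X=3) / P(X≥3).
P(X=3) = C(9,3)·0.285714^3·0.714286^6 = 0.26020
P(X≥3) = 1 − 0.04840 − 0.17424 − 0.27879 = 0.49857
Ratio = 0.26020 / 0.49857 = 0.52189

0.522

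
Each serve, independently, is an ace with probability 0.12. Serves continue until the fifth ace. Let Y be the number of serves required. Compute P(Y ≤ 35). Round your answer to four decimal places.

0.4125

Finishing within 35 serves ⇔ at least 5 successes in the first 35. With X ~ Binomial(35, 0.12), P(Y ≤ 35) = 1 − P(X ≤ 4).
  k=0: C(35,0)·0.12^0·0.88^35 = 0.011400
  k=1: C(35,1)·0.12^1·0.88^34 = 0.054408
  k=2: C(35,2)·0.12^2·0.88^33 = 0.126127
  k=3: C(35,3)·0.12^3·0.88^32 = 0.189190
  k=4: C(35,4)·0.12^4·0.88^31 = 0.206389
1 − 0.587514 = 0.412486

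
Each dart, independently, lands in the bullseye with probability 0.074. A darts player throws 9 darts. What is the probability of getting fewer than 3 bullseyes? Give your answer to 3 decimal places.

X ~ Binomial(9, 0.074); P(X ≤ 2) = Σ C(9,k) p^k (1−p)^(9−k) over k:
  k=0: C(9,0)·0.074^0·0.926^9 = 0.50061
  k=1: C(9,1)·0.074^1·0.926^8 = 0.36005
  k=2: C(9,2)·0.074^2·0.926^7 = 0.11509
Total = 0.97575

0.976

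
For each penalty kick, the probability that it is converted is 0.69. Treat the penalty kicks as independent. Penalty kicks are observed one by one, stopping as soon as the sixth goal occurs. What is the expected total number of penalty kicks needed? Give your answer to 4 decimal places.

8.6957

Y = total penalty kicks until the sixth success; negative binomial with r=6, p=0.69.
E[Y] = r / p = 6 / 0.69 = 8.695652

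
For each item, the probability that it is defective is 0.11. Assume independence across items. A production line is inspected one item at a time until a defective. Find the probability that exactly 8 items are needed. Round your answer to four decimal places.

Geometric (trials to first success), p = 0.11.
P(Y = 8) = (1−p)^7 · p = 0.44231 · 0.11 = 0.048654

0.0487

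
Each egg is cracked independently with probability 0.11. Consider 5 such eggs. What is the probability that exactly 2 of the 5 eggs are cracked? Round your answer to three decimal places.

0.085

X ~ Binomial(n=5, p=0.11).
P(X=2) = C(5,2) · p^2 · (1−p)^3
= 10 · 0.0121 · 0.70497 = 0.08530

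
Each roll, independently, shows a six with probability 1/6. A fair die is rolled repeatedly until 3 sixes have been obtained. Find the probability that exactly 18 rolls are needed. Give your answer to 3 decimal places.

Y = trial on which the third success occurs; negative binomial, r=3, p=0.166667.
P(Y=18) = C(17,2) · p^3 · (1−p)^15
= 136 · 0.0046296 · 0.064905 = 0.04087

0.041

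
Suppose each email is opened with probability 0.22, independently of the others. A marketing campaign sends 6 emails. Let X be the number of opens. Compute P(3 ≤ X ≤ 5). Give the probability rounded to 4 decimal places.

0.1249

X ~ Binomial(6, 0.22); P(3 ≤ X ≤ 5) = Σ C(6,k) p^k (1−p)^(6−k) over k:
  k=3: C(6,3)·0.22^3·0.78^3 = 0.101061
  k=4: C(6,4)·0.22^4·0.78^2 = 0.021378
  k=5: C(6,5)·0.22^5·0.78^1 = 0.002412
Total = 0.124851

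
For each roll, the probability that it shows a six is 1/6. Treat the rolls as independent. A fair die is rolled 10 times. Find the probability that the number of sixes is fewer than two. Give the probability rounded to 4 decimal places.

0.4845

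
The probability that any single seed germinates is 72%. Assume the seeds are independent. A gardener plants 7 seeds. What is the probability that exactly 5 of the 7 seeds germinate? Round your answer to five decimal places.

X ~ Binomial(n=7, p=0.72).
P(X=5) = C(7,5) · p^5 · (1−p)^2
= 21 · 0.19349 · 0.0784 = 0.3185648

0.31856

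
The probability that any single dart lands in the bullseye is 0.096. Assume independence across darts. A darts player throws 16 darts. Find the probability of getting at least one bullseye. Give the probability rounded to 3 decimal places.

P(at least one) = 1 − P(none) = 1 − (1 − 0.096)^16
= 1 − 0.19893 = 0.80107

0.801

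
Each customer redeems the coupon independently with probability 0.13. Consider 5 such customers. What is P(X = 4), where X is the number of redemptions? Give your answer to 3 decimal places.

X ~ Binomial(n=5, p=0.13).
P(X=4) = C(5,4) · p^4 · (1−p)^1
= 5 · 0.00028561 · 0.87 = 0.00124

0.001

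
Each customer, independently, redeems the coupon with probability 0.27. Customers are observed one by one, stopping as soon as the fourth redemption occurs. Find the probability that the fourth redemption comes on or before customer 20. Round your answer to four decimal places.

0.8300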